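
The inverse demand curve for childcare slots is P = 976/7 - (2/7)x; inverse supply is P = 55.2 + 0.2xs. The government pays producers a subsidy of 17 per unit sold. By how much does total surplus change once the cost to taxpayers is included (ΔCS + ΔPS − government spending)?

Pre-subsidy: 976/7 - (2/7)x = 55.2 + 0.2x gives x* = 2948/17 and P* = 1528/17.
With the subsidy, sellers receive Ps = Pb + 17 for each unit, where Pb is the price buyers pay.
On the curves, Pb = 976/7 - (2/7)x and Ps = 55.2 + 0.2x; the wedge Ps − Pb = 17 gives 55.2 + 0.2x − (976/7 - (2/7)x) = 17, so x' = 3543/17.
Then Pb = 976/7 − (2/7)·(3543/17) = 1358/17 and Ps = 55.2 + 0.2·(3543/17) = 1647/17.
ΔCS = ½(2948/17 + 3543/17)(1528/17 − 1358/17) = 32455/17; ΔPS = ½(2948/17 + 3543/17)(1647/17 − 1528/17) = 45437/34.
Government spending = 17 × 3543/17 = 3543.
Net change = 32455/17 + 45437/34 − 3543 = -297.5. The loss equals the DWL triangle ½·17·35.

Net change in total surplus = -297.5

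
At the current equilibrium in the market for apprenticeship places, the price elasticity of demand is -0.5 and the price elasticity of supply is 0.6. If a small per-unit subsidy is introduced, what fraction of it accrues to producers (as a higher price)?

For a small subsidy around the equilibrium, the benefit split depends on the relative slopes, which at a point are proportional to the elasticities.
Buyer share = εs/(εs + |εd|) = 0.6/(0.6 + 0.5) = 6/11; seller share = |εd|/(εs + |εd|) = 5/11.
So producers capture 5/11 of the subsidy.

Producer share = 5/11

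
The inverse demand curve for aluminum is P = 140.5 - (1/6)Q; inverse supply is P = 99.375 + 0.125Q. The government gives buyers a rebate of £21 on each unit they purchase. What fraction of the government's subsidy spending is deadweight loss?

DWL / government spending = 12/71

Pre-subsidy: 140.5 - (1/6)Q = 99.375 + 0.125Q gives Q* = 141 and P* = 117.
With the rebate, buyers effectively pay Pb = Ps − 21, where Ps is the price sellers receive.
On the curves, Pb = 140.5 - (1/6)Q and Ps = 99.375 + 0.125Q; the wedge Ps − Pb = 21 gives 99.375 + 0.125Q − (140.5 - (1/6)Q) = 21, so Q' = 213.
Then Pb = 140.5 − (1/6)·213 = 105 and Ps = 99.375 + 0.125·213 = 126.
ΔCS = ½(141 + 213)(117 − 105) = 2124; ΔPS = ½(141 + 213)(126 − 117) = 1593.
Government spending = 21 × 213 = 4473.
DWL = ½ × 21 × (213 − 141) = 756; fraction = 756 / 4473 = 12/71.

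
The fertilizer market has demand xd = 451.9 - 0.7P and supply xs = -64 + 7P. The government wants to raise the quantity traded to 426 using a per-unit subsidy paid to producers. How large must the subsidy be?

Required subsidy s = 33 per unit

At x = 426, invert demand for the buyer price: Pb = (451.9 − 426)/0.7 = 37; invert supply for the seller price: Ps = (426 − (-64))/7 = 70.
The subsidy must fill the gap: s = Ps − Pb = 70 − 37 = 33.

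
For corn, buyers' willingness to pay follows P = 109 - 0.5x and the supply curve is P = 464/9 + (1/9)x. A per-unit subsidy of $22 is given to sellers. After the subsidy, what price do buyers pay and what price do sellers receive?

Pre-subsidy: 109 - 0.5x = 464/9 + (1/9)x gives x* = 94 and P* = 62.
With the subsidy, sellers receive Ps = Pb + 22 for each unit, where Pb is the price buyers pay.
On the curves, Pb = 109 - 0.5x and Ps = 464/9 + (1/9)x; the wedge Ps − Pb = 22 gives 464/9 + (1/9)x − (109 - 0.5x) = 22, so x' = 130.
Then Pb = 109 − 0.5·130 = 44 and Ps = 464/9 + (1/9)·130 = 66.

Buyers pay $44; sellers receive $66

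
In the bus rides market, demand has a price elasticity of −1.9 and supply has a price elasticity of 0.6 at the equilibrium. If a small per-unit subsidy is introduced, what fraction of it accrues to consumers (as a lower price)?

For a small subsidy around the equilibrium, the benefit split depends on the relative slopes, which at a point are proportional to the elasticities.
Buyer share = εs/(εs + |εd|) = 0.6/(0.6 + 1.9) = 0.24; seller share = |εd|/(εs + |εd|) = 0.76.

Consumer share = 0.24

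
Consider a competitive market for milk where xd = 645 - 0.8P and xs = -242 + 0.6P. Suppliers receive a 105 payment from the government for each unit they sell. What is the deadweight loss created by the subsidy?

Pre-subsidy: 645 - 0.8P = -242 + 0.6P gives P* = 4435/7, x* = 967/7.
With the subsidy, sellers receive Ps = Pb + 105 for each unit, where Pb is the price buyers pay.
Supply in terms of Pb becomes xs = -242 + 0.6(Pb + 105) = -179 + 0.6Pb. Setting this equal to demand: 645 - 0.8Pb = -179 + 0.6Pb, so Pb = 4120/7.
Sellers receive Ps = 4120/7 + 105 = 4855/7; x' = 645 − 0.8·(4120/7) = 1219/7.
The subsidy expands output by 1219/7 − 967/7 = 36 past the efficient level; on those units the gap between marginal cost and willingness to pay runs from 0 up to 105.
DWL = ½ × 105 × 36 = 1890.

Deadweight loss = 1890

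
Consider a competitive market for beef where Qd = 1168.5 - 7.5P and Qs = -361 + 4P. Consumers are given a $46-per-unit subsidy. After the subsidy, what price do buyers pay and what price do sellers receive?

Buyers pay $117; sellers receive $163

Pre-subsidy: 1168.5 - 7.5P = -361 + 4P gives P* = 133, Q* = 171.
With the rebate, buyers effectively pay Pb = Ps − 46, where Ps is the price sellers receive.
Demand in terms of Ps becomes Qd = 1168.5 − 7.5(Ps − 46) = 1513.5 - 7.5Ps. Setting this equal to supply: 1513.5 - 7.5Ps = -361 + 4Ps, so Ps = 163.
Buyers pay Pb = 163 − 46 = 117; Q' = -361 + 4·163 = 291.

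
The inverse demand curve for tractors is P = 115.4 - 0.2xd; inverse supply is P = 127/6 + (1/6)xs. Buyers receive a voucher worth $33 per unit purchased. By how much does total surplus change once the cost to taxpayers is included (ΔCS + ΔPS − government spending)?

Net change in total surplus = -$1485

Pre-subsidy: 115.4 - 0.2x = 127/6 + (1/6)x gives x* = 257 and P* = 64.
With the rebate, buyers effectively pay Pb = Ps − 33, where Ps is the price sellers receive.
On the curves, Pb = 115.4 - 0.2x and Ps = 127/6 + (1/6)x; the wedge Ps − Pb = 33 gives 127/6 + (1/6)x − (115.4 - 0.2x) = 33, so x' = 347.
Then Pb = 115.4 − 0.2·347 = 46 and Ps = 127/6 + (1/6)·347 = 79.
ΔCS = ½(257 + 347)(64 − 46) = 5436; ΔPS = ½(257 + 347)(79 − 64) = 4530.
Government spending = 33 × 347 = 11451.
Net change = 5436 + 4530 − 11451 = -1485. The loss equals the DWL triangle ½·33·90.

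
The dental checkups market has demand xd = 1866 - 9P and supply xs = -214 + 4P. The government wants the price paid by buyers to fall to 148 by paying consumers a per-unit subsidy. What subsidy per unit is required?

At a buyer price of 148, quantity demanded is 1866 − 9·148 = 534.
Sellers supply 534 only when they receive Ps with -214 + 4·Ps = 534, i.e. Ps = 187.
s = Ps − Pb = 187 − 148 = 39.

Required subsidy s = 39 per unit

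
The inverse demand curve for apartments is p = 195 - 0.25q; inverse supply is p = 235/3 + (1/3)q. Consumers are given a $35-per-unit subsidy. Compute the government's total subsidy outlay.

Pre-subsidy: 195 - 0.25q = 235/3 + (1/3)q gives q* = 200 and p* = 145.
With the rebate, buyers effectively pay pb = ps − 35, where ps is the price sellers receive.
On the curves, pb = 195 - 0.25q and ps = 235/3 + (1/3)q; the wedge ps − pb = 35 gives 235/3 + (1/3)q − (195 - 0.25q) = 35, so q' = 260.
Then pb = 195 − 0.25·260 = 130 and ps = 235/3 + (1/3)·260 = 165.
Government outlay = subsidy × quantity = 35 × 260 = 9100.

Government cost = $9100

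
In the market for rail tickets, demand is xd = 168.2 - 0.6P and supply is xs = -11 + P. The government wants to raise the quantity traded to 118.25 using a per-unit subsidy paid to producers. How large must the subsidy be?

At x = 118.25, invert demand for the buyer price: Pb = (168.2 − 118.25)/0.6 = 83.25; invert supply for the seller price: Ps = (118.25 − (-11))/1 = 129.25.
The subsidy must fill the gap: s = Ps − Pb = 129.25 − 83.25 = 46.

Required subsidy s = 46 per unit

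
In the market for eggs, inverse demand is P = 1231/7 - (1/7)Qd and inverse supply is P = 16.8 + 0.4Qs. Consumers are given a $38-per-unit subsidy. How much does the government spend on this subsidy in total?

Pre-subsidy: 1231/7 - (1/7)Q = 16.8 + 0.4Q gives Q* = 293 and P* = 134.
With the rebate, buyers effectively pay Pb = Ps − 38, where Ps is the price sellers receive.
On the curves, Pb = 1231/7 - (1/7)Q and Ps = 16.8 + 0.4Q; the wedge Ps − Pb = 38 gives 16.8 + 0.4Q − (1231/7 - (1/7)Q) = 38, so Q' = 363.
Then Pb = 1231/7 − (1/7)·363 = 124 and Ps = 16.8 + 0.4·363 = 162.
Government outlay = subsidy × quantity = 38 × 363 = 13794.

Government cost = $13794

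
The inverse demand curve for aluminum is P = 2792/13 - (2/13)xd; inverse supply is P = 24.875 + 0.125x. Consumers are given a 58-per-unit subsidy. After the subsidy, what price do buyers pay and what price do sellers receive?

Pre-subsidy: 2792/13 - (2/13)x = 24.875 + 0.125x gives x* = 681 and P* = 110.
With the rebate, buyers effectively pay Pb = Ps − 58, where Ps is the price sellers receive.
On the curves, Pb = 2792/13 - (2/13)x and Ps = 24.875 + 0.125x; the wedge Ps − Pb = 58 gives 24.875 + 0.125x − (2792/13 - (2/13)x) = 58, so x' = 889.
Then Pb = 2792/13 − (2/13)·889 = 78 and Ps = 24.875 + 0.125·889 = 136.

Buyers pay 78; sellers receive 136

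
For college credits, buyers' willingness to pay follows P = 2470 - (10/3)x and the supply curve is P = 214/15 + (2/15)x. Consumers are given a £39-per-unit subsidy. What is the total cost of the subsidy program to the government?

Pre-subsidy: 2470 - (10/3)x = 214/15 + (2/15)x gives x* = 9209/13 and P* = 4240/39.
With the rebate, buyers effectively pay Pb = Ps − 39, where Ps is the price sellers receive.
On the curves, Pb = 2470 - (10/3)x and Ps = 214/15 + (2/15)x; the wedge Ps − Pb = 39 gives 214/15 + (2/15)x − (2470 - (10/3)x) = 39, so x' = 37421/52.
Then Pb = 2470 − (10/3)·(37421/52) = 5555/78 and Ps = 214/15 + (2/15)·(37421/52) = 8597/78.
Government outlay = subsidy × quantity = 39 × 37421/52 = 28065.75.

Government cost = £28065.75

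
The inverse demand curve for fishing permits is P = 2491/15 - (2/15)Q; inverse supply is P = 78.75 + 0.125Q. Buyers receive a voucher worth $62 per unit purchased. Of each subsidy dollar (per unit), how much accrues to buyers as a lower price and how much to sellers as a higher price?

Buyers gain $32 per unit; sellers gain $30 per unit

Pre-subsidy: 2491/15 - (2/15)Q = 78.75 + 0.125Q gives Q* = 338 and P* = 121.
With the rebate, buyers effectively pay Pb = Ps − 62, where Ps is the price sellers receive.
On the curves, Pb = 2491/15 - (2/15)Q and Ps = 78.75 + 0.125Q; the wedge Ps − Pb = 62 gives 78.75 + 0.125Q − (2491/15 - (2/15)Q) = 62, so Q' = 578.
Then Pb = 2491/15 − (2/15)·578 = 89 and Ps = 78.75 + 0.125·578 = 151.
Buyers' price falls by P* − Pb = 121 − 89 = 32; sellers' price rises by Ps − P* = 151 − 121 = 30.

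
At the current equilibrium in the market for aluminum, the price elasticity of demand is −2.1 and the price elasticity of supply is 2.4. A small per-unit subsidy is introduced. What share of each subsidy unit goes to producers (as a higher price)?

Producer share = 7/15

For a small subsidy around the equilibrium, the benefit split depends on the relative slopes, which at a point are proportional to the elasticities.
Buyer share = εs/(εs + |εd|) = 2.4/(2.4 + 2.1) = 8/15; seller share = |εd|/(εs + |εd|) = 7/15.
So producers capture 7/15 of the subsidy.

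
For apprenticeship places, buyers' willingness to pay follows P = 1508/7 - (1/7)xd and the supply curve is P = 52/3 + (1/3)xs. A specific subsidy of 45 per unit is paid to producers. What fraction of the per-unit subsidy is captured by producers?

Pre-subsidy: 1508/7 - (1/7)x = 52/3 + (1/3)x gives x* = 416 and P* = 156.
With the subsidy, sellers receive Ps = Pb + 45 for each unit, where Pb is the price buyers pay.
On the curves, Pb = 1508/7 - (1/7)x and Ps = 52/3 + (1/3)x; the wedge Ps − Pb = 45 gives 52/3 + (1/3)x − (1508/7 - (1/7)x) = 45, so x' = 510.5.
Then Pb = 1508/7 − (1/7)·510.5 = 142.5 and Ps = 52/3 + (1/3)·510.5 = 187.5.
Buyers' price falls by P* − Pb = 156 − 142.5 = 13.5; sellers' price rises by Ps − P* = 187.5 − 156 = 31.5.
So producers capture 31.5/45 = 0.7 of each unit of subsidy.

Producer share = 0.7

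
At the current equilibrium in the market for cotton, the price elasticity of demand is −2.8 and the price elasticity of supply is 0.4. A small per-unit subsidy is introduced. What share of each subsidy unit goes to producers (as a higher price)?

Producer share = 0.875

For a small subsidy around the equilibrium, the benefit split depends on the relative slopes, which at a point are proportional to the elasticities.
Buyer share = εs/(εs + |εd|) = 0.4/(0.4 + 2.8) = 0.125; seller share = |εd|/(εs + |εd|) = 0.875.
So producers capture 0.875 of the subsidy.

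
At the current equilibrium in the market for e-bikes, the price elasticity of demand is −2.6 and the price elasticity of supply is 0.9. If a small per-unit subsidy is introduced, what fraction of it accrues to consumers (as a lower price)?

Consumer share = 9/35

For a small subsidy around the equilibrium, the benefit split depends on the relative slopes, which at a point are proportional to the elasticities.
Buyer share = εs/(εs + |εd|) = 0.9/(0.9 + 2.6) = 9/35; seller share = |εd|/(εs + |εd|) = 26/35.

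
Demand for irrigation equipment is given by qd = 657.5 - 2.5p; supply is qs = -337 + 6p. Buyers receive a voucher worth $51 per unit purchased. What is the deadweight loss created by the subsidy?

Pre-subsidy: 657.5 - 2.5p = -337 + 6p gives p* = 117, q* = 365.
With the rebate, buyers effectively pay pb = ps − 51, where ps is the price sellers receive.
Demand in terms of ps becomes qd = 657.5 − 2.5(ps − 51) = 785 - 2.5ps. Setting this equal to supply: 785 - 2.5ps = -337 + 6ps, so ps = 132.
Buyers pay pb = 132 − 51 = 81; q' = -337 + 6·132 = 455.
The subsidy expands output by 455 − 365 = 90 past the efficient level; on those units the gap between marginal cost and willingness to pay runs from 0 up to 51.
DWL = ½ × 51 × 90 = 2295.

Deadweight loss = $2295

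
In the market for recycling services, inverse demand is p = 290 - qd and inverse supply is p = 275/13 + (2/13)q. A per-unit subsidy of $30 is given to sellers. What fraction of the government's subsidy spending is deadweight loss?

Pre-subsidy: 290 - q = 275/13 + (2/13)q gives q* = 233 and p* = 57.
With the subsidy, sellers receive ps = pb + 30 for each unit, where pb is the price buyers pay.
On the curves, pb = 290 - q and ps = 275/13 + (2/13)q; the wedge ps − pb = 30 gives 275/13 + (2/13)q − (290 - q) = 30, so q' = 259.
Then pb = 290 − 1·259 = 31 and ps = 275/13 + (2/13)·259 = 61.
ΔCS = ½(233 + 259)(57 − 31) = 6396; ΔPS = ½(233 + 259)(61 − 57) = 984.
Government spending = 30 × 259 = 7770.
DWL = ½ × 30 × (259 − 233) = 390; fraction = 390 / 7770 = 13/259.

DWL / government spending = 13/259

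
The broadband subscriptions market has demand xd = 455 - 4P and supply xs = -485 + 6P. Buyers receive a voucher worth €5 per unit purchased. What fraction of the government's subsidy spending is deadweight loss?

Pre-subsidy: 455 - 4P = -485 + 6P gives P* = 94, x* = 79.
With the rebate, buyers effectively pay Pb = Ps − 5, where Ps is the price sellers receive.
Demand in terms of Ps becomes xd = 455 − 4(Ps − 5) = 475 - 4Ps. Setting this equal to supply: 475 - 4Ps = -485 + 6Ps, so Ps = 96.
Buyers pay Pb = 96 − 5 = 91; x' = -485 + 6·96 = 91.
ΔCS = ½(79 + 91)(94 − 91) = 255; ΔPS = ½(79 + 91)(96 − 94) = 170.
Government spending = 5 × 91 = 455.
DWL = ½ × 5 × (91 − 79) = 30; fraction = 30 / 455 = 6/91.

DWL / government spending = 6/91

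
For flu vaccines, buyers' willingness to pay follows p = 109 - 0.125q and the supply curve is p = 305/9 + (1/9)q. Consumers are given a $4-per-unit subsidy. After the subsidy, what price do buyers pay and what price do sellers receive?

Pre-subsidy: 109 - 0.125q = 305/9 + (1/9)q gives q* = 5408/17 and p* = 1177/17.
With the rebate, buyers effectively pay pb = ps − 4, where ps is the price sellers receive.
On the curves, pb = 109 - 0.125q and ps = 305/9 + (1/9)q; the wedge ps − pb = 4 gives 305/9 + (1/9)q − (109 - 0.125q) = 4, so q' = 5696/17.
Then pb = 109 − 0.125·(5696/17) = 1141/17 and ps = 305/9 + (1/9)·(5696/17) = 1209/17.

Buyers pay 1141/17; sellers receive 1209/17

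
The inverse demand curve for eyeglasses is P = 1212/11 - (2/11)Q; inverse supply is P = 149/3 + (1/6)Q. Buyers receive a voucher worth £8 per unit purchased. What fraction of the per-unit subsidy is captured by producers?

Pre-subsidy: 1212/11 - (2/11)Q = 149/3 + (1/6)Q gives Q* = 3994/23 and P* = 1808/23.
With the rebate, buyers effectively pay Pb = Ps − 8, where Ps is the price sellers receive.
On the curves, Pb = 1212/11 - (2/11)Q and Ps = 149/3 + (1/6)Q; the wedge Ps − Pb = 8 gives 149/3 + (1/6)Q − (1212/11 - (2/11)Q) = 8, so Q' = 4522/23.
Then Pb = 1212/11 − (2/11)·(4522/23) = 1712/23 and Ps = 149/3 + (1/6)·(4522/23) = 1896/23.
Buyers' price falls by P* − Pb = 1808/23 − 1712/23 = 96/23; sellers' price rises by Ps − P* = 1896/23 − 1808/23 = 88/23.
So producers capture (88/23)/8 = 11/23 of each unit of subsidy.

Producer share = 11/23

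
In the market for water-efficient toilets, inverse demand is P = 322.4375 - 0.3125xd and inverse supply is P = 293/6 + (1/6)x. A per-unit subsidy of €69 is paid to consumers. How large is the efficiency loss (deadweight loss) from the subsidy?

Deadweight loss = €4968

Pre-subsidy: 322.4375 - 0.3125x = 293/6 + (1/6)x gives x* = 571 and P* = 144.
With the rebate, buyers effectively pay Pb = Ps − 69, where Ps is the price sellers receive.
On the curves, Pb = 322.4375 - 0.3125x and Ps = 293/6 + (1/6)x; the wedge Ps − Pb = 69 gives 293/6 + (1/6)x − (322.4375 - 0.3125x) = 69, so x' = 715.
Then Pb = 322.4375 − 0.3125·715 = 99 and Ps = 293/6 + (1/6)·715 = 168.
The subsidy expands output by 715 − 571 = 144 past the efficient level; on those units the gap between marginal cost and willingness to pay runs from 0 up to 69.
DWL = ½ × 69 × 144 = 4968.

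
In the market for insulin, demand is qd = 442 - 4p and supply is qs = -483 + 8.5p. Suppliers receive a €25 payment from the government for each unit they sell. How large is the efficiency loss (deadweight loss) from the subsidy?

Pre-subsidy: 442 - 4p = -483 + 8.5p gives p* = 74, q* = 146.
With the subsidy, sellers receive ps = pb + 25 for each unit, where pb is the price buyers pay.
Supply in terms of pb becomes qs = -483 + 8.5(pb + 25) = -270.5 + 8.5pb. Setting this equal to demand: 442 - 4pb = -270.5 + 8.5pb, so pb = 57.
Sellers receive ps = 57 + 25 = 82; q' = 442 − 4·57 = 214.
The subsidy expands output by 214 − 146 = 68 past the efficient level; on those units the gap between marginal cost and willingness to pay runs from 0 up to 25.
DWL = ½ × 25 × 68 = 850.

Deadweight loss = €850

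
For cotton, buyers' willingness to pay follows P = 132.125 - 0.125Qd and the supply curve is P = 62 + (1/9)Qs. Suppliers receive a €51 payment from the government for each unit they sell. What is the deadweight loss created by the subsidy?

Deadweight loss = €5508

Pre-subsidy: 132.125 - 0.125Q = 62 + (1/9)Q gives Q* = 297 and P* = 95.
With the subsidy, sellers receive Ps = Pb + 51 for each unit, where Pb is the price buyers pay.
On the curves, Pb = 132.125 - 0.125Q and Ps = 62 + (1/9)Q; the wedge Ps − Pb = 51 gives 62 + (1/9)Q − (132.125 - 0.125Q) = 51, so Q' = 513.
Then Pb = 132.125 − 0.125·513 = 68 and Ps = 62 + (1/9)·513 = 119.
The subsidy expands output by 513 − 297 = 216 past the efficient level; on those units the gap between marginal cost and willingness to pay runs from 0 up to 51.
DWL = ½ × 51 × 216 = 5508.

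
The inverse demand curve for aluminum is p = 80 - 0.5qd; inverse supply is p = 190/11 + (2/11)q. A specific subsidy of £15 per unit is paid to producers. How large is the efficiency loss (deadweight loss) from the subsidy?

Pre-subsidy: 80 - 0.5q = 190/11 + (2/11)q gives q* = 92 and p* = 34.
With the subsidy, sellers receive ps = pb + 15 for each unit, where pb is the price buyers pay.
On the curves, pb = 80 - 0.5q and ps = 190/11 + (2/11)q; the wedge ps − pb = 15 gives 190/11 + (2/11)q − (80 - 0.5q) = 15, so q' = 114.
Then pb = 80 − 0.5·114 = 23 and ps = 190/11 + (2/11)·114 = 38.
The subsidy expands output by 114 − 92 = 22 past the efficient level; on those units the gap between marginal cost and willingness to pay runs from 0 up to 15.
DWL = ½ × 15 × 22 = 165.

Deadweight loss = £165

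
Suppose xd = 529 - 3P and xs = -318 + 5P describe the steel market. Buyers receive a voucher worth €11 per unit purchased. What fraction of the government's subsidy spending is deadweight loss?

DWL / government spending = 165/3712

Pre-subsidy: 529 - 3P = -318 + 5P gives P* = 105.875, x* = 211.375.
With the rebate, buyers effectively pay Pb = Ps − 11, where Ps is the price sellers receive.
Demand in terms of Ps becomes xd = 529 − 3(Ps − 11) = 562 - 3Ps. Setting this equal to supply: 562 - 3Ps = -318 + 5Ps, so Ps = 110.
Buyers pay Pb = 110 − 11 = 99; x' = -318 + 5·110 = 232.
ΔCS = ½(211.375 + 232)(105.875 − 99) = 1524.1015625; ΔPS = ½(211.375 + 232)(110 − 105.875) = 914.4609375.
Government spending = 11 × 232 = 2552.
DWL = ½ × 11 × (232 − 211.375) = 113.4375; fraction = 113.4375 / 2552 = 165/3712.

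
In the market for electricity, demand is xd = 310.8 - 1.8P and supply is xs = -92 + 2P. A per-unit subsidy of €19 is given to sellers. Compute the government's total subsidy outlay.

Government cost = €2622

Pre-subsidy: 310.8 - 1.8P = -92 + 2P gives P* = 106, x* = 120.
With the subsidy, sellers receive Ps = Pb + 19 for each unit, where Pb is the price buyers pay.
Supply in terms of Pb becomes xs = -92 + 2(Pb + 19) = -54 + 2Pb. Setting this equal to demand: 310.8 - 1.8Pb = -54 + 2Pb, so Pb = 96.
Sellers receive Ps = 96 + 19 = 115; x' = 310.8 − 1.8·96 = 138.
Government outlay = subsidy × quantity = 19 × 138 = 2622.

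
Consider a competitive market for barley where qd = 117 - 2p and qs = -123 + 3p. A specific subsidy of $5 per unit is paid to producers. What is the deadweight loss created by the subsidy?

Deadweight loss = $15

Pre-subsidy: 117 - 2p = -123 + 3p gives p* = 48, q* = 21.
With the subsidy, sellers receive ps = pb + 5 for each unit, where pb is the price buyers pay.
Supply in terms of pb becomes qs = -123 + 3(pb + 5) = -108 + 3pb. Setting this equal to demand: 117 - 2pb = -108 + 3pb, so pb = 45.
Sellers receive ps = 45 + 5 = 50; q' = 117 − 2·45 = 27.
The subsidy expands output by 27 − 21 = 6 past the efficient level; on those units the gap between marginal cost and willingness to pay runs from 0 up to 5.
DWL = ½ × 5 × 6 = 15.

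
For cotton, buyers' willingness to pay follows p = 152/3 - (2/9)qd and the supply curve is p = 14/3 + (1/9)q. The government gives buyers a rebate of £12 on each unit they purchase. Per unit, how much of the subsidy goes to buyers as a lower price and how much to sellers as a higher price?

Buyers gain £8 per unit; sellers gain £4 per unit

Pre-subsidy: 152/3 - (2/9)q = 14/3 + (1/9)q gives q* = 138 and p* = 20.
With the rebate, buyers effectively pay pb = ps − 12, where ps is the price sellers receive.
On the curves, pb = 152/3 - (2/9)q and ps = 14/3 + (1/9)q; the wedge ps − pb = 12 gives 14/3 + (1/9)q − (152/3 - (2/9)q) = 12, so q' = 174.
Then pb = 152/3 − (2/9)·174 = 12 and ps = 14/3 + (1/9)·174 = 24.
Buyers' price falls by p* − pb = 20 − 12 = 8; sellers' price rises by ps − p* = 24 − 20 = 4.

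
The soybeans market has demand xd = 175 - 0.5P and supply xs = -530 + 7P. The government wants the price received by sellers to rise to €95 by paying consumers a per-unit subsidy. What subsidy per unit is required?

Required subsidy s = €15 per unit

At a seller price of 95, quantity supplied is -530 + 7·95 = 135.
Buyers absorb 135 only when they pay Pb with 175 − 0.5·Pb = 135, i.e. Pb = 80.
s = Ps − Pb = 95 − 80 = 15.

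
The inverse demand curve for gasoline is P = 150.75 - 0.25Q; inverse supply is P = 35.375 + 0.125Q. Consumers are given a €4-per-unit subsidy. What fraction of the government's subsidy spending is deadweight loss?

Pre-subsidy: 150.75 - 0.25Q = 35.375 + 0.125Q gives Q* = 923/3 and P* = 443/6.
With the rebate, buyers effectively pay Pb = Ps − 4, where Ps is the price sellers receive.
On the curves, Pb = 150.75 - 0.25Q and Ps = 35.375 + 0.125Q; the wedge Ps − Pb = 4 gives 35.375 + 0.125Q − (150.75 - 0.25Q) = 4, so Q' = 955/3.
Then Pb = 150.75 − 0.25·(955/3) = 427/6 and Ps = 35.375 + 0.125·(955/3) = 451/6.
ΔCS = ½(923/3 + 955/3)(443/6 − 427/6) = 2504/3; ΔPS = ½(923/3 + 955/3)(451/6 − 443/6) = 1252/3.
Government spending = 4 × 955/3 = 3820/3.
DWL = ½ × 4 × (955/3 − 923/3) = 64/3; fraction = (64/3) / (3820/3) = 16/955.

DWL / government spending = 16/955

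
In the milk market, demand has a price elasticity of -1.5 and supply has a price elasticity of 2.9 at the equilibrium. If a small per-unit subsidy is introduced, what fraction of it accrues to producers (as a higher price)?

For a small subsidy around the equilibrium, the benefit split depends on the relative slopes, which at a point are proportional to the elasticities.
Buyer share = εs/(εs + |εd|) = 2.9/(2.9 + 1.5) = 29/44; seller share = |εd|/(εs + |εd|) = 15/44.
So producers capture 15/44 of the subsidy.

Producer share = 15/44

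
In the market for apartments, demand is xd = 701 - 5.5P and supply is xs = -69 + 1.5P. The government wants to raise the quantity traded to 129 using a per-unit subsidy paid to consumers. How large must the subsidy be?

At x = 129, invert demand for the buyer price: Pb = (701 − 129)/5.5 = 104; invert supply for the seller price: Ps = (129 − (-69))/1.5 = 132.
The subsidy must fill the gap: s = Ps − Pb = 132 − 104 = 28.

Required subsidy s = 28 per unit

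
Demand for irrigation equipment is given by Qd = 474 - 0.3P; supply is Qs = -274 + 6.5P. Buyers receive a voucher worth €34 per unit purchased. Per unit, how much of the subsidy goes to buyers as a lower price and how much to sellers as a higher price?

Buyers gain €32.5 per unit; sellers gain €1.5 per unit

Pre-subsidy: 474 - 0.3P = -274 + 6.5P gives P* = 110, Q* = 441.
With the rebate, buyers effectively pay Pb = Ps − 34, where Ps is the price sellers receive.
Demand in terms of Ps becomes Qd = 474 − 0.3(Ps − 34) = 484.2 - 0.3Ps. Setting this equal to supply: 484.2 - 0.3Ps = -274 + 6.5Ps, so Ps = 111.5.
Buyers pay Pb = 111.5 − 34 = 77.5; Q' = -274 + 6.5·111.5 = 450.75.
Buyers' price falls by P* − Pb = 110 − 77.5 = 32.5; sellers' price rises by Ps − P* = 111.5 − 110 = 1.5.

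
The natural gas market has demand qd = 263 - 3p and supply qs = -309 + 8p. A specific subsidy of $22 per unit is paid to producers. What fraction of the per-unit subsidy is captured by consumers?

Consumer share = 8/11

Pre-subsidy: 263 - 3p = -309 + 8p gives p* = 52, q* = 107.
With the subsidy, sellers receive ps = pb + 22 for each unit, where pb is the price buyers pay.
Supply in terms of pb becomes qs = -309 + 8(pb + 22) = -133 + 8pb. Setting this equal to demand: 263 - 3pb = -133 + 8pb, so pb = 36.
Sellers receive ps = 36 + 22 = 58; q' = 263 − 3·36 = 155.
Buyers' price falls by p* − pb = 52 − 36 = 16; sellers' price rises by ps − p* = 58 − 52 = 6.
So consumers capture 16/22 = 8/11 of each unit of subsidy.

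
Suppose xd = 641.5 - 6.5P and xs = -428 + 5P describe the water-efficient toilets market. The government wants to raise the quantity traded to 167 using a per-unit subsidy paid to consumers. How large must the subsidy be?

Required subsidy s = 46 per unit

At x = 167, invert demand for the buyer price: Pb = (641.5 − 167)/6.5 = 73; invert supply for the seller price: Ps = (167 − (-428))/5 = 119.
The subsidy must fill the gap: s = Ps − Pb = 119 − 73 = 46.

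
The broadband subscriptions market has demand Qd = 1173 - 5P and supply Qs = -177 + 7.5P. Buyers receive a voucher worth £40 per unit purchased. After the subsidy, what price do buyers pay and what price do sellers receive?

Buyers pay £84; sellers receive £124

Pre-subsidy: 1173 - 5P = -177 + 7.5P gives P* = 108, Q* = 633.
With the rebate, buyers effectively pay Pb = Ps − 40, where Ps is the price sellers receive.
Demand in terms of Ps becomes Qd = 1173 − 5(Ps − 40) = 1373 - 5Ps. Setting this equal to supply: 1373 - 5Ps = -177 + 7.5Ps, so Ps = 124.
Buyers pay Pb = 124 − 40 = 84; Q' = -177 + 7.5·124 = 753.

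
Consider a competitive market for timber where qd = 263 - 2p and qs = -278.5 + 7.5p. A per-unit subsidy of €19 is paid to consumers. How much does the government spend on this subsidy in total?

Pre-subsidy: 263 - 2p = -278.5 + 7.5p gives p* = 57, q* = 149.
With the rebate, buyers effectively pay pb = ps − 19, where ps is the price sellers receive.
Demand in terms of ps becomes qd = 263 − 2(ps − 19) = 301 - 2ps. Setting this equal to supply: 301 - 2ps = -278.5 + 7.5ps, so ps = 61.
Buyers pay pb = 61 − 19 = 42; q' = -278.5 + 7.5·61 = 179.
Government outlay = subsidy × quantity = 19 × 179 = 3401.

Government cost = €3401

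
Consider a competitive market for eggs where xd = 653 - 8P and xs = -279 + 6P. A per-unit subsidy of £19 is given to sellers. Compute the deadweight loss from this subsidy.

Pre-subsidy: 653 - 8P = -279 + 6P gives P* = 466/7, x* = 843/7.
With the subsidy, sellers receive Ps = Pb + 19 for each unit, where Pb is the price buyers pay.
Supply in terms of Pb becomes xs = -279 + 6(Pb + 19) = -165 + 6Pb. Setting this equal to demand: 653 - 8Pb = -165 + 6Pb, so Pb = 409/7.
Sellers receive Ps = 409/7 + 19 = 542/7; x' = 653 − 8·(409/7) = 1299/7.
The subsidy expands output by 1299/7 − 843/7 = 456/7 past the efficient level; on those units the gap between marginal cost and willingness to pay runs from 0 up to 19.
DWL = ½ × 19 × 456/7 = 4332/7.

Deadweight loss = 4332/7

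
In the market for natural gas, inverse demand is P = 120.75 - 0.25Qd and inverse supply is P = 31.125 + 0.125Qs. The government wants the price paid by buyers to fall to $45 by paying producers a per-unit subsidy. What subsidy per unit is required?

Required subsidy s = $24 per unit

At a buyer price of 45, quantity demanded is 483 − 4·45 = 303.
Sellers supply 303 only when they receive Ps = 31.125 + 0.125·303 = 69.
s = Ps − Pb = 69 − 45 = 24.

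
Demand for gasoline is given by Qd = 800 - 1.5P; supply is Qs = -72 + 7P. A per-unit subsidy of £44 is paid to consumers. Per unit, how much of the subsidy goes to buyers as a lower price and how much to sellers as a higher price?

Pre-subsidy: 800 - 1.5P = -72 + 7P gives P* = 1744/17, Q* = 10984/17.
With the rebate, buyers effectively pay Pb = Ps − 44, where Ps is the price sellers receive.
Demand in terms of Ps becomes Qd = 800 − 1.5(Ps − 44) = 866 - 1.5Ps. Setting this equal to supply: 866 - 1.5Ps = -72 + 7Ps, so Ps = 1876/17.
Buyers pay Pb = 1876/17 − 44 = 1128/17; Q' = -72 + 7·(1876/17) = 11908/17.
Buyers' price falls by P* − Pb = 1744/17 − 1128/17 = 616/17; sellers' price rises by Ps − P* = 1876/17 − 1744/17 = 132/17.

Buyers gain 616/17 per unit; sellers gain 132/17 per unit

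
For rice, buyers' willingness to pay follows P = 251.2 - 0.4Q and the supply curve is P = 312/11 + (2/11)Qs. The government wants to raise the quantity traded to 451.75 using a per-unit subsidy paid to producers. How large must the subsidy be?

At Q = 451.75, from the demand curve buyers pay Pb = 251.2 − 0.4·451.75 = 70.5; from the supply curve sellers need Ps = 312/11 + (2/11)·451.75 = 110.5.
The subsidy must fill the gap: s = Ps − Pb = 110.5 − 70.5 = 40.

Required subsidy s = 40 per unit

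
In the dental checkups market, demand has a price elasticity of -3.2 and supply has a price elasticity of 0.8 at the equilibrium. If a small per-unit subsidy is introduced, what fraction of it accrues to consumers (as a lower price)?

Consumer share = 0.2

For a small subsidy around the equilibrium, the benefit split depends on the relative slopes, which at a point are proportional to the elasticities.
Buyer share = εs/(εs + |εd|) = 0.8/(0.8 + 3.2) = 0.2; seller share = |εd|/(εs + |εd|) = 0.8.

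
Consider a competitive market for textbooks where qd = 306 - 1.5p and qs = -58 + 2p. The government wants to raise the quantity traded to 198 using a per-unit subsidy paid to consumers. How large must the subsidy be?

At q = 198, invert demand for the buyer price: pb = (306 − 198)/1.5 = 72; invert supply for the seller price: ps = (198 − (-58))/2 = 128.
The subsidy must fill the gap: s = ps − pb = 128 − 72 = 56.

Required subsidy s = 56 per unit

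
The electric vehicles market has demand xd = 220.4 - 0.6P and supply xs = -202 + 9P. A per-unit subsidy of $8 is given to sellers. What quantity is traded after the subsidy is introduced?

Pre-subsidy: 220.4 - 0.6P = -202 + 9P gives P* = 44, x* = 194.
With the subsidy, sellers receive Ps = Pb + 8 for each unit, where Pb is the price buyers pay.
Supply in terms of Pb becomes xs = -202 + 9(Pb + 8) = -130 + 9Pb. Setting this equal to demand: 220.4 - 0.6Pb = -130 + 9Pb, so Pb = 36.5.
Sellers receive Ps = 36.5 + 8 = 44.5; x' = 220.4 − 0.6·36.5 = 198.5.

x' = 198.5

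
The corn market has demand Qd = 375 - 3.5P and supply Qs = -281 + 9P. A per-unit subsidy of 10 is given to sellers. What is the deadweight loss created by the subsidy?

Pre-subsidy: 375 - 3.5P = -281 + 9P gives P* = 52.48, Q* = 191.32.
With the subsidy, sellers receive Ps = Pb + 10 for each unit, where Pb is the price buyers pay.
Supply in terms of Pb becomes Qs = -281 + 9(Pb + 10) = -191 + 9Pb. Setting this equal to demand: 375 - 3.5Pb = -191 + 9Pb, so Pb = 45.28.
Sellers receive Ps = 45.28 + 10 = 55.28; Q' = 375 − 3.5·45.28 = 216.52.
The subsidy expands output by 216.52 − 191.32 = 25.2 past the efficient level; on those units the gap between marginal cost and willingness to pay runs from 0 up to 10.
DWL = ½ × 10 × 25.2 = 126.

Deadweight loss = 126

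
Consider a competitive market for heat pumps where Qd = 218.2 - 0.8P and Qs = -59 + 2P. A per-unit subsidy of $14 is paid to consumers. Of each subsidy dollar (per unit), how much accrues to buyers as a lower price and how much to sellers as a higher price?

Pre-subsidy: 218.2 - 0.8P = -59 + 2P gives P* = 99, Q* = 139.
With the rebate, buyers effectively pay Pb = Ps − 14, where Ps is the price sellers receive.
Demand in terms of Ps becomes Qd = 218.2 − 0.8(Ps − 14) = 229.4 - 0.8Ps. Setting this equal to supply: 229.4 - 0.8Ps = -59 + 2Ps, so Ps = 103.
Buyers pay Pb = 103 − 14 = 89; Q' = -59 + 2·103 = 147.
Buyers' price falls by P* − Pb = 99 − 89 = 10; sellers' price rises by Ps − P* = 103 − 99 = 4.

Buyers gain $10 per unit; sellers gain $4 per unit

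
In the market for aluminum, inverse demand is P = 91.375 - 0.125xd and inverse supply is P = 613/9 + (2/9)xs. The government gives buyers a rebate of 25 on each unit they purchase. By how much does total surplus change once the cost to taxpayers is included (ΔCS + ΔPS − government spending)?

Pre-subsidy: 91.375 - 0.125x = 613/9 + (2/9)x gives x* = 67 and P* = 83.
With the rebate, buyers effectively pay Pb = Ps − 25, where Ps is the price sellers receive.
On the curves, Pb = 91.375 - 0.125x and Ps = 613/9 + (2/9)x; the wedge Ps − Pb = 25 gives 613/9 + (2/9)x − (91.375 - 0.125x) = 25, so x' = 139.
Then Pb = 91.375 − 0.125·139 = 74 and Ps = 613/9 + (2/9)·139 = 99.
ΔCS = ½(67 + 139)(83 − 74) = 927; ΔPS = ½(67 + 139)(99 − 83) = 1648.
Government spending = 25 × 139 = 3475.
Net change = 927 + 1648 − 3475 = -900. The loss equals the DWL triangle ½·25·72.

Net change in total surplus = -900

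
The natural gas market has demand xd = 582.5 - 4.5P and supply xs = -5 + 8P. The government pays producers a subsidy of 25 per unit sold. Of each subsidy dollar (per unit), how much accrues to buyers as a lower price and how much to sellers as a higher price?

Pre-subsidy: 582.5 - 4.5P = -5 + 8P gives P* = 47, x* = 371.
With the subsidy, sellers receive Ps = Pb + 25 for each unit, where Pb is the price buyers pay.
Supply in terms of Pb becomes xs = -5 + 8(Pb + 25) = 195 + 8Pb. Setting this equal to demand: 582.5 - 4.5Pb = 195 + 8Pb, so Pb = 31.
Sellers receive Ps = 31 + 25 = 56; x' = 582.5 − 4.5·31 = 443.
Buyers' price falls by P* − Pb = 47 − 31 = 16; sellers' price rises by Ps − P* = 56 − 47 = 9.

Buyers gain 16 per unit; sellers gain 9 per unit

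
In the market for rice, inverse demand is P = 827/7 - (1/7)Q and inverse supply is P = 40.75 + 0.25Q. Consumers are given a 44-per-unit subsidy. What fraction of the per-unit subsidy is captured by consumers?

Pre-subsidy: 827/7 - (1/7)Q = 40.75 + 0.25Q gives Q* = 197 and P* = 90.
With the rebate, buyers effectively pay Pb = Ps − 44, where Ps is the price sellers receive.
On the curves, Pb = 827/7 - (1/7)Q and Ps = 40.75 + 0.25Q; the wedge Ps − Pb = 44 gives 40.75 + 0.25Q − (827/7 - (1/7)Q) = 44, so Q' = 309.
Then Pb = 827/7 − (1/7)·309 = 74 and Ps = 40.75 + 0.25·309 = 118.
Buyers' price falls by P* − Pb = 90 − 74 = 16; sellers' price rises by Ps − P* = 118 − 90 = 28.
So consumers capture 16/44 = 4/11 of each unit of subsidy.

Consumer share = 4/11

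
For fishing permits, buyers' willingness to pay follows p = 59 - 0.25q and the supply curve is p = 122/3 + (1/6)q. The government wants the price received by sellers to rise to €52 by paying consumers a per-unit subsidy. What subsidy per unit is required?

At a seller price of 52, quantity supplied is -244 + 6·52 = 68.
Buyers absorb 68 only when they pay pb = 59 − 0.25·68 = 42.
s = ps − pb = 52 − 42 = 10.

Required subsidy s = €10 per unit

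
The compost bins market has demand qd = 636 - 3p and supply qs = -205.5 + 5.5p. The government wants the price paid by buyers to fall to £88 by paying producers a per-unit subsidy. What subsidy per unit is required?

Required subsidy s = £17 per unit

At a buyer price of 88, quantity demanded is 636 − 3·88 = 372.
Sellers supply 372 only when they receive ps with -205.5 + 5.5·ps = 372, i.e. ps = 105.
s = ps − pb = 105 − 88 = 17.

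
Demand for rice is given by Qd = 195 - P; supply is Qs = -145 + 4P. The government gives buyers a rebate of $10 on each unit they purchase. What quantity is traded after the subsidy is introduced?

Q' = 135

Pre-subsidy: 195 - P = -145 + 4P gives P* = 68, Q* = 127.
With the rebate, buyers effectively pay Pb = Ps − 10, where Ps is the price sellers receive.
Demand in terms of Ps becomes Qd = 195 − 1(Ps − 10) = 205 - Ps. Setting this equal to supply: 205 - Ps = -145 + 4Ps, so Ps = 70.
Buyers pay Pb = 70 − 10 = 60; Q' = -145 + 4·70 = 135.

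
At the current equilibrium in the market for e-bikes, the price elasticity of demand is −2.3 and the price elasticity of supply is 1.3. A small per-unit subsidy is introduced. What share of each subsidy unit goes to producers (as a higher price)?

For a small subsidy around the equilibrium, the benefit split depends on the relative slopes, which at a point are proportional to the elasticities.
Buyer share = εs/(εs + |εd|) = 1.3/(1.3 + 2.3) = 13/36; seller share = |εd|/(εs + |εd|) = 23/36.
So producers capture 23/36 of the subsidy.

Producer share = 23/36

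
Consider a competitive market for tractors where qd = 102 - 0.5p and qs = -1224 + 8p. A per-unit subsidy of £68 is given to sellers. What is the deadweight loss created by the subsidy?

Deadweight loss = £1088

Pre-subsidy: 102 - 0.5p = -1224 + 8p gives p* = 156, q* = 24.
With the subsidy, sellers receive ps = pb + 68 for each unit, where pb is the price buyers pay.
Supply in terms of pb becomes qs = -1224 + 8(pb + 68) = -680 + 8pb. Setting this equal to demand: 102 - 0.5pb = -680 + 8pb, so pb = 92.
Sellers receive ps = 92 + 68 = 160; q' = 102 − 0.5·92 = 56.
The subsidy expands output by 56 − 24 = 32 past the efficient level; on those units the gap between marginal cost and willingness to pay runs from 0 up to 68.
DWL = ½ × 68 × 32 = 1088.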